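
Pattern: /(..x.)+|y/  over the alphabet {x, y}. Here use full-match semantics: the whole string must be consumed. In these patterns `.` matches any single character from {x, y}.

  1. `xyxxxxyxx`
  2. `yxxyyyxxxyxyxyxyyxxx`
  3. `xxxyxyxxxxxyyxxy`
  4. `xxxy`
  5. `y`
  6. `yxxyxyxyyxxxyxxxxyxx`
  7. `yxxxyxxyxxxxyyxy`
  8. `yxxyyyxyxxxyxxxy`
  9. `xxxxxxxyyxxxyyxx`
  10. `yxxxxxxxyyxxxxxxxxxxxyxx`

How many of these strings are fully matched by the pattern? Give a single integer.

9

1 → no match
2 → match
3 → match
4 → match
5 → match
6 → match
7 → match
8 → match
9 → match
10 → match
Total matched: 9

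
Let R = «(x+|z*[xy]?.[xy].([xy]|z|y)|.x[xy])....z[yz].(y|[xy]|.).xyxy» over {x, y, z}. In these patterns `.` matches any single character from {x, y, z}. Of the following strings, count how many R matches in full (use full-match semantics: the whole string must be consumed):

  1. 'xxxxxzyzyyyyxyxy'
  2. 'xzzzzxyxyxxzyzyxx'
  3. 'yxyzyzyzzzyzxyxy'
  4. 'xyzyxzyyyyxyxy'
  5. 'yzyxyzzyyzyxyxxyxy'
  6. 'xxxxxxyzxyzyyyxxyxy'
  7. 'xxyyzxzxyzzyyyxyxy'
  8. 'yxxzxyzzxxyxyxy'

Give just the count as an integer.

1 → match
2 → no match — must end with 'xyxy'
3 → match
4 → match
5 → match
6 → match
7 → match
8 → no match
Total matched: 6

6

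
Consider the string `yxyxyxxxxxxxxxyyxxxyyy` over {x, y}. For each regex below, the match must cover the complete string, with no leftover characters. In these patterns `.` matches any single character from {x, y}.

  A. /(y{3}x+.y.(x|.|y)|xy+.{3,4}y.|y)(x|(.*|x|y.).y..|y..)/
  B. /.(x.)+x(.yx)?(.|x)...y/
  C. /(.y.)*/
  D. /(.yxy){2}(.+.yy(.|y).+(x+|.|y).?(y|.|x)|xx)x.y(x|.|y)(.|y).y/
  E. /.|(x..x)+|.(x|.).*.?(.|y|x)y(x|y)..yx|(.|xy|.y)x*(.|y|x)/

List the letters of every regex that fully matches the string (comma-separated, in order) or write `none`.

A, B

A → match
B → match
C → no match
D → no match
E → no match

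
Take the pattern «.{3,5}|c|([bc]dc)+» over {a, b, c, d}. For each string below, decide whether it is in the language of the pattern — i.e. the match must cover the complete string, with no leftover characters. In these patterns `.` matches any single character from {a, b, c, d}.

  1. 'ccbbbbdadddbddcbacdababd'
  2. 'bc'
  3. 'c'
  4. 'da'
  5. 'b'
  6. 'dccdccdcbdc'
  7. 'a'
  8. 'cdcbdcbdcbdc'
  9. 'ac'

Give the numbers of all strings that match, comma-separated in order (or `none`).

3, 8

1 → no match
2 → no match
3 → match
4 → no match
5 → no match
6 → no match
7 → no match
8 → match
9 → no match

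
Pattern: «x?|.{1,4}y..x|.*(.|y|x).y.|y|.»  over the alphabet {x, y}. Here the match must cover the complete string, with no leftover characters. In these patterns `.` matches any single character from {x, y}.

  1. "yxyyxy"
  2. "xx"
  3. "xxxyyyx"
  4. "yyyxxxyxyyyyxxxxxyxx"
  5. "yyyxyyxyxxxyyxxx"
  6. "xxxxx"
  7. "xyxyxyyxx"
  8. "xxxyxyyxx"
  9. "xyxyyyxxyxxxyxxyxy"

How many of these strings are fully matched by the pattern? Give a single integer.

1

1 → no match
2 → no match
3 → match
4 → no match
5 → no match
6 → no match
7 → no match
8 → no match
9 → no match
Total matched: 1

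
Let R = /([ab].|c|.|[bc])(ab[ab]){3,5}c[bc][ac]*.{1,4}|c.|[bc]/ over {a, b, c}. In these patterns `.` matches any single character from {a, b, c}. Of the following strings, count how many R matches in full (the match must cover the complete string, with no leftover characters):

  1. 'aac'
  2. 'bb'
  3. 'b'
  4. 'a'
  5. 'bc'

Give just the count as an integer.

1 → no match
2 → no match
3 → match
4 → no match
5 → no match
Total matched: 1

1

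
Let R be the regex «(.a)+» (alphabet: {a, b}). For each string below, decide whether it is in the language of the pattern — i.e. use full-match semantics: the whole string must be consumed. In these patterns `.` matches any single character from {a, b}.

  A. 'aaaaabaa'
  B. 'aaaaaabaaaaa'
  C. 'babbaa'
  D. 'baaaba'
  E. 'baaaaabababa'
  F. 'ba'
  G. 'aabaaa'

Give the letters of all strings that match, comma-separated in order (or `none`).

A. 'aaaaabaa' → no match
B. 'aaaaaabaaaaa' → match
C. 'babbaa' → no match
D. 'baaaba' → match
E. 'baaaaabababa' → match
F. 'ba' → match
G. 'aabaaa' → match

B, D, E, F, G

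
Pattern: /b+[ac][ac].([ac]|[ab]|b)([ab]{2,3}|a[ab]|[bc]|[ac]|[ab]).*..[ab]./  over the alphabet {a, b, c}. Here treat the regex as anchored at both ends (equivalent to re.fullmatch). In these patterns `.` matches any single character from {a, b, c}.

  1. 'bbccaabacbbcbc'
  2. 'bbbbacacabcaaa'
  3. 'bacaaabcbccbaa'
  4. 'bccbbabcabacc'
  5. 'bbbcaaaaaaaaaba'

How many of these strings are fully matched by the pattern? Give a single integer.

1 → match
2 → match
3 → match
4 → no match
5 → match
Total matched: 4

4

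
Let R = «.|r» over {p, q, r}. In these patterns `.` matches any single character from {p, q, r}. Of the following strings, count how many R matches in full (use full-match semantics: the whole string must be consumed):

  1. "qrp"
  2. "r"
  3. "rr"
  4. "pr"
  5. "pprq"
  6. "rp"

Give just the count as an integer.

1

1 → no match
2 → match
3 → no match
4 → no match
5 → no match
6 → no match
Total matched: 1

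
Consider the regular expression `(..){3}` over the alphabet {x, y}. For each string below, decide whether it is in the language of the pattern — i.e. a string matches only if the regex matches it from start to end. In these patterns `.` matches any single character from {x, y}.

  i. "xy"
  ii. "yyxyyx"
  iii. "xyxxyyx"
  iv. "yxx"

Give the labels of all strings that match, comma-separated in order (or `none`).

ii

i. "xy" → no match
ii. "yyxyyx" → match
iii. "xyxxyyx" → no match
iv. "yxx" → no match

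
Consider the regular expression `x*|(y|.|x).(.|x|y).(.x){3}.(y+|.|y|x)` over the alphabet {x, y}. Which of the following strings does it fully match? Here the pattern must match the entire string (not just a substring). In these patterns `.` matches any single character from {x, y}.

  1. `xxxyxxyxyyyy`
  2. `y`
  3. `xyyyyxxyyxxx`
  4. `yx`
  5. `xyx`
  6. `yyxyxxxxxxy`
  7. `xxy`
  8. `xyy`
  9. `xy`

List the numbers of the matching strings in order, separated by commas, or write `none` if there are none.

1 → no match
2 → no match
3 → no match
4 → no match
5 → no match
6 → no match
7 → no match
8 → no match
9 → no match

none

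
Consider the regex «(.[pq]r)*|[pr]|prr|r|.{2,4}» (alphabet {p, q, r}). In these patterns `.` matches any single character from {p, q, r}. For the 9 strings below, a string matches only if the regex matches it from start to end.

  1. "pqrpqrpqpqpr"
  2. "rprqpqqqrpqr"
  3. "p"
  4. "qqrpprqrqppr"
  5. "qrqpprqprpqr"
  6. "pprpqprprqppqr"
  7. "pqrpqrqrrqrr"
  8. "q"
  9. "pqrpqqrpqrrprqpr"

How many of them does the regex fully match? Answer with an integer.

1

1. "pqrpqrpqpqpr" → no match
2. "rprqpqqqrpqr" → no match
3. "p" → match
4. "qqrpprqrqppr" → no match
5. "qrqpprqprpqr" → no match
6 → no match
7. "pqrpqrqrrqrr" → no match
8. "q" → no match
9 → no match
Total matched: 1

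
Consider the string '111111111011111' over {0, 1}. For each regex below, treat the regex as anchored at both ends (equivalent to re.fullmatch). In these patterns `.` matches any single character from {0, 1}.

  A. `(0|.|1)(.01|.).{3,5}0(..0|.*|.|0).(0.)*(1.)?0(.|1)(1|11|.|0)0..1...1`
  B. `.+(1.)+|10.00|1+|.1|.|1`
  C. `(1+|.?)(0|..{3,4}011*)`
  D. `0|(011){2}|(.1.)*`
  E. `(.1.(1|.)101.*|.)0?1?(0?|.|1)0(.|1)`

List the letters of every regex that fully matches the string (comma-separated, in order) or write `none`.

A → no match
B → match
C → match
D → match
E → no match

B, C, D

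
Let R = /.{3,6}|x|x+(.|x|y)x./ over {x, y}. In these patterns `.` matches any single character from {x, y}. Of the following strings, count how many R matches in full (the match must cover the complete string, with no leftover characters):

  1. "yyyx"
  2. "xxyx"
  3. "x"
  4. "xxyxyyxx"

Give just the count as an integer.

3

1 → match
2 → match
3 → match
4 → no match
Total matched: 3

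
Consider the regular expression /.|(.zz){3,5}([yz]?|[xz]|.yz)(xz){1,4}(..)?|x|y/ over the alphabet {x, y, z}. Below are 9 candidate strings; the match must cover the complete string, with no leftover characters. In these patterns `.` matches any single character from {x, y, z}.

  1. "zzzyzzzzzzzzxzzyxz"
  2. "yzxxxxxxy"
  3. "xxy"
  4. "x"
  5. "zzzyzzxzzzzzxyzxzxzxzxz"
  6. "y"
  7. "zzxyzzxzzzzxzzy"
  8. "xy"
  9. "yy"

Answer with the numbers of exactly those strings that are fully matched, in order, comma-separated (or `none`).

1 → match
2 → no match
3 → no match
4 → match
5 → match
6 → match
7 → no match
8 → no match
9 → no match

1, 4, 5, 6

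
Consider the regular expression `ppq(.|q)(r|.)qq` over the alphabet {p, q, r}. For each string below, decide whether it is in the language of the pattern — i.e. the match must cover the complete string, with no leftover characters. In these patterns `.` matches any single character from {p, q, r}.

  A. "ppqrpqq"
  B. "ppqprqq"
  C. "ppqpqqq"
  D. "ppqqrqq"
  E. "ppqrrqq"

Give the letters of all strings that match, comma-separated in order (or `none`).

A. "ppqrpqq" → match
B. "ppqprqq" → match
C. "ppqpqqq" → match
D. "ppqqrqq" → match
E. "ppqrrqq" → match

A, B, C, D, E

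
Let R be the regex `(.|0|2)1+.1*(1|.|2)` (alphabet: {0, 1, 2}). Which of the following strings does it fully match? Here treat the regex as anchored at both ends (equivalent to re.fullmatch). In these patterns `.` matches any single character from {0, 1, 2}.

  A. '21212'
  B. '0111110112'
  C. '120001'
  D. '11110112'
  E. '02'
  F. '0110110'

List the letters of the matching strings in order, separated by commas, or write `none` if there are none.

A → match
B → match
C → no match
D → match
E → no match
F → match

A, B, D, F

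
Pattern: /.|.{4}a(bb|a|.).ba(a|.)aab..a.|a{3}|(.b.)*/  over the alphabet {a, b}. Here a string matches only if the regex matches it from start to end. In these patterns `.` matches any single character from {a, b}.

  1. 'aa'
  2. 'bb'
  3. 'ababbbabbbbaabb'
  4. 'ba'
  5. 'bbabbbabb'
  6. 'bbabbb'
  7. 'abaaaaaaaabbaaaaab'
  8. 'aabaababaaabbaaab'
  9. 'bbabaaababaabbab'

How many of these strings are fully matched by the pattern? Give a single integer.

1 → no match
2 → no match
3 → match
4 → no match
5 → match
6 → match
7 → no match
8 → no match
9 → no match
Total matched: 3

3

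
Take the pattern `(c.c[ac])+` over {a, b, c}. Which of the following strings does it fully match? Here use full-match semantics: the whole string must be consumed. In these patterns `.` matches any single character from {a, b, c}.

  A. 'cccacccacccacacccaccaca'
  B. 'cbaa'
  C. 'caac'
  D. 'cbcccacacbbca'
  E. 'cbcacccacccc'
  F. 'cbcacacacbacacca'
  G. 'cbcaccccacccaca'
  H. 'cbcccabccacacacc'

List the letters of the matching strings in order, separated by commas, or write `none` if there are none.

A → no match
B → no match
C → no match
D → no match
E → match
F → no match
G → no match
H → no match

E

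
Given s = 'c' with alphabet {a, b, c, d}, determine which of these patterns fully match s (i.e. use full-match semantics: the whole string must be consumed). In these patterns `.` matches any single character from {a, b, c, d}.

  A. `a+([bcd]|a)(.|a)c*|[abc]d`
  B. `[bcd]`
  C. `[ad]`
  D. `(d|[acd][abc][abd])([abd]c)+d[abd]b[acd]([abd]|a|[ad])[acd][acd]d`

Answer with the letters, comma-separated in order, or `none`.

B

A → no match
B → match
C → no match
D → no match — must end with 'd'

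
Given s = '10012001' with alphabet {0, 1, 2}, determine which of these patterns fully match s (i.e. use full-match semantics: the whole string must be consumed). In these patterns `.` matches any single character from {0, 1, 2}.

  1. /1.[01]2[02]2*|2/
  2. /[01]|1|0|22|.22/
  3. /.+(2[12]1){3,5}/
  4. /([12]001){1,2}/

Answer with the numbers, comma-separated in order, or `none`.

4

1 → no match
2 → no match
3 → no match
4 → match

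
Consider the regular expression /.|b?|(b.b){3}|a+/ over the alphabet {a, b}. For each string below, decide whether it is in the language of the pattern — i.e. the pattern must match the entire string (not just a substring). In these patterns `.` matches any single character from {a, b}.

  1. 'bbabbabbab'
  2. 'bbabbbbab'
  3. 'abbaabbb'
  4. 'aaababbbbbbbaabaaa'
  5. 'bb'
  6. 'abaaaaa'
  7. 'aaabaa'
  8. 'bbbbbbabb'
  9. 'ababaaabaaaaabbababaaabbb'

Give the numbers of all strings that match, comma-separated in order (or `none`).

none

1. 'bbabbabbab' → no match
2. 'bbabbbbab' → no match
3. 'abbaabbb' → no match
4 → no match
5. 'bb' → no match
6. 'abaaaaa' → no match
7. 'aaabaa' → no match
8. 'bbbbbbabb' → no match
9 → no match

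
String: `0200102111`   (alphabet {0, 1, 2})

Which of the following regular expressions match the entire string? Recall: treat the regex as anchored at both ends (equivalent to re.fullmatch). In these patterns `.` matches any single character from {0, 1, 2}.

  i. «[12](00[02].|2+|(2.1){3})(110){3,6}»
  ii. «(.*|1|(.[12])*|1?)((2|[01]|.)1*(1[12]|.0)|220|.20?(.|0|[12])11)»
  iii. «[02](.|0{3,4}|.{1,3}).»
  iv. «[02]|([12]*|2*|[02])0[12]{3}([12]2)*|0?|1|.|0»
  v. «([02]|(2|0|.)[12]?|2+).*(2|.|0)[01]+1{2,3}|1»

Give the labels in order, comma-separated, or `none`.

i → no match — must end with `110`
ii → match
iii → no match
iv → no match
v → match

ii, v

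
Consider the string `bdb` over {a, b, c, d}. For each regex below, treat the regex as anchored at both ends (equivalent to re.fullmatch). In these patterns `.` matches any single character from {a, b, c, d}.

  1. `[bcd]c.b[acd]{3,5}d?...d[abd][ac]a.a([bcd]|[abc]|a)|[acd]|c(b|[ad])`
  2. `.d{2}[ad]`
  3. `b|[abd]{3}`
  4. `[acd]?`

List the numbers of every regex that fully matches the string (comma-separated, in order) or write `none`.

3

1 → no match
2 → no match
3 → match
4 → no match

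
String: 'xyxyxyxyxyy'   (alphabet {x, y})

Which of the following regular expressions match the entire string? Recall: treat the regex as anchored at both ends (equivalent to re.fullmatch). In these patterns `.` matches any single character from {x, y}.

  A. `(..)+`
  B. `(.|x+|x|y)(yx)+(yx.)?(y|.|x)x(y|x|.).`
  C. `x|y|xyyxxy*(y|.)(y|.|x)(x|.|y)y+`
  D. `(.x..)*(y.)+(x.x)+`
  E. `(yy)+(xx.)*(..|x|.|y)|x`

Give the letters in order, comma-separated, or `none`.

B

A → no match
B → match
C → no match
D → no match — must end with 'x'
E → no match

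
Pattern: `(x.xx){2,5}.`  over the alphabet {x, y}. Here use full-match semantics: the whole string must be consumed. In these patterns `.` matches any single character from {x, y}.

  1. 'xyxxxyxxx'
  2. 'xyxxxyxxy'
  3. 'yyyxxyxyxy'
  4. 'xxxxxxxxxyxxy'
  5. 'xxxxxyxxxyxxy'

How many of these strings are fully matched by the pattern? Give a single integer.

4

1 → match
2 → match
3 → no match — must start with 'x'
4 → match
5 → match
Total matched: 4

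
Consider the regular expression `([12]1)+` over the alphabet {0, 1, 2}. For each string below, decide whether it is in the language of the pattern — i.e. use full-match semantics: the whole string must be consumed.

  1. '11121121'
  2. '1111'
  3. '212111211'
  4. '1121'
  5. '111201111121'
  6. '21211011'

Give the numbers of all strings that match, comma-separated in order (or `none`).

1 → no match
2 → match
3 → no match
4 → match
5 → no match
6 → no match

2, 4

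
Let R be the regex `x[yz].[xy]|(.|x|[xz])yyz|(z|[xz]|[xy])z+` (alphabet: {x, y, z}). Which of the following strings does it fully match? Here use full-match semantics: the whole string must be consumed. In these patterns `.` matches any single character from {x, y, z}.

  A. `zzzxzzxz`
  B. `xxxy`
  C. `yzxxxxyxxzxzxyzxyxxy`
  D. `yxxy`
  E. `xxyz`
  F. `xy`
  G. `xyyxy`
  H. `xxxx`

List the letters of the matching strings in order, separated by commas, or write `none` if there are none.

A → no match
B → no match
C → no match
D → no match
E → no match
F → no match
G → no match
H → no match

none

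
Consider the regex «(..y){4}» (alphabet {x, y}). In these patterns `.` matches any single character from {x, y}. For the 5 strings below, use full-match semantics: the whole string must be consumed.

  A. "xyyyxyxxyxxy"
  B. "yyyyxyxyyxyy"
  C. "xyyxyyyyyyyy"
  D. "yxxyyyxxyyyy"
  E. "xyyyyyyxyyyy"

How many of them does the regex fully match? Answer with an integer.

4

A. "xyyyxyxxyxxy" → match
B. "yyyyxyxyyxyy" → match
C. "xyyxyyyyyyyy" → match
D. "yxxyyyxxyyyy" → no match
E. "xyyyyyyxyyyy" → match
Total matched: 4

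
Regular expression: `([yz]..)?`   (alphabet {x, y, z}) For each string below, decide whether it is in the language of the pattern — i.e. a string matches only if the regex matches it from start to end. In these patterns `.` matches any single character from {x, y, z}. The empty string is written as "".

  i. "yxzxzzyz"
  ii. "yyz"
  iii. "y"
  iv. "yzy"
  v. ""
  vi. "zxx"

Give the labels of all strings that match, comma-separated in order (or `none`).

i → no match
ii → match
iii → no match
iv → match
v → match
vi → match

ii, iv, v, vi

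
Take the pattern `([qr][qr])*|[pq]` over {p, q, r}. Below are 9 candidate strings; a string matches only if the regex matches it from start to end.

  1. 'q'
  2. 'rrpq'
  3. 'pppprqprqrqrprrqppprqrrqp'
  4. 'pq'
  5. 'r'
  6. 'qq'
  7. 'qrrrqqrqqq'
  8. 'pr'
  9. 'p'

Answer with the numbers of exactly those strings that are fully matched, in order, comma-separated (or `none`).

1 → match
2 → no match
3 → no match
4 → no match
5 → no match
6 → match
7 → match
8 → no match
9 → match

1, 6, 7, 9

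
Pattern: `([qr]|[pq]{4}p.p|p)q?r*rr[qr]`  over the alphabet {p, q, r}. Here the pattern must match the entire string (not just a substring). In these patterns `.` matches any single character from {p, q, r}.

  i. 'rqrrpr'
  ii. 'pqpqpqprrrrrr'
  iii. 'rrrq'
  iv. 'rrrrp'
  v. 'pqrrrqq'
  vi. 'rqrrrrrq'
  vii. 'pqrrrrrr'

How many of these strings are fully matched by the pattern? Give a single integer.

4

i. 'rqrrpr' → no match
ii → match
iii. 'rrrq' → match
iv. 'rrrrp' → no match
v. 'pqrrrqq' → no match
vi. 'rqrrrrrq' → match
vii. 'pqrrrrrr' → match
Total matched: 4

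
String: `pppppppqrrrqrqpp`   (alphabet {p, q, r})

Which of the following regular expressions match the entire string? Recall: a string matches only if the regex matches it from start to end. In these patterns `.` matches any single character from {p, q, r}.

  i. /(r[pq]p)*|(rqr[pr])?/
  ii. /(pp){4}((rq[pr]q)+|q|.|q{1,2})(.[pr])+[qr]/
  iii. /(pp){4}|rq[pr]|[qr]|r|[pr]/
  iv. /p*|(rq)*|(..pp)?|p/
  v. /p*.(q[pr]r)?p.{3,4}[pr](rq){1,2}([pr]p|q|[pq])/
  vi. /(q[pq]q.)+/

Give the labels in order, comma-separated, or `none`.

v

i → no match
ii → no match
iii → no match
iv → no match
v → match
vi → no match — must start with `q`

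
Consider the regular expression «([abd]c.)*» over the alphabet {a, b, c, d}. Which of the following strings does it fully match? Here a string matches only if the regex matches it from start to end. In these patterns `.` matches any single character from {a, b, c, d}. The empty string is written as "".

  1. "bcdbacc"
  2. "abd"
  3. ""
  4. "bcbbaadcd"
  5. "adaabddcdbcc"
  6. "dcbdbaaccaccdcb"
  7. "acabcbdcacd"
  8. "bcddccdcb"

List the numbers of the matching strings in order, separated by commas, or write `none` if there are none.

3, 8

1 → no match
2 → no match
3 → match
4 → no match
5 → no match
6 → no match
7 → no match
8 → match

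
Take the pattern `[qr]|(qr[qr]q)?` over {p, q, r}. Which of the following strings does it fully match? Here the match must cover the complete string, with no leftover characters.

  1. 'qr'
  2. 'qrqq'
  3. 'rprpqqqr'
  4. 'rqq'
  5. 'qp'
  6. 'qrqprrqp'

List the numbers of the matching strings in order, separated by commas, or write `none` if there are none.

1 → no match
2 → match
3 → no match
4 → no match
5 → no match
6 → no match

2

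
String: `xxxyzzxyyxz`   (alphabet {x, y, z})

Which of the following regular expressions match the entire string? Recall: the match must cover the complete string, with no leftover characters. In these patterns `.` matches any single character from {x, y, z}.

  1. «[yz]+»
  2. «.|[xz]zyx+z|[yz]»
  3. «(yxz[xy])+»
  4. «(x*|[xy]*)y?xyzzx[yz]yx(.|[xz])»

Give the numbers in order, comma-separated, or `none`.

1 → no match
2 → no match
3 → no match — must start with `yxz`
4 → match

4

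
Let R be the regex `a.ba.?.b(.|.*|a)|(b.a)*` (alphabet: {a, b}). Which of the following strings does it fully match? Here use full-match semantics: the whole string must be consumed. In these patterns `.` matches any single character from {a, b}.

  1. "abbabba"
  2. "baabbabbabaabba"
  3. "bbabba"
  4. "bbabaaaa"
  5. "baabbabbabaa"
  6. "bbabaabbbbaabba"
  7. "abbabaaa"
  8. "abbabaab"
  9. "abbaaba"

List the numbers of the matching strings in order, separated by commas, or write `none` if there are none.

1 → match
2 → match
3 → match
4 → no match
5 → match
6 → no match
7 → no match
8 → no match
9 → match

1, 2, 3, 5, 9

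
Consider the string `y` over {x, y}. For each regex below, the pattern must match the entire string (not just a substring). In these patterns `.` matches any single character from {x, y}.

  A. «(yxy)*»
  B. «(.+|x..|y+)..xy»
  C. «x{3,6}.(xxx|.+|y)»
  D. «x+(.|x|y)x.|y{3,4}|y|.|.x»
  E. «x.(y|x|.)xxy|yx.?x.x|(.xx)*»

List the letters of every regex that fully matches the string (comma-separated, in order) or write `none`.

A → no match
B → no match — must end with `xy`
C → no match — must start with `x`
D → match
E → no match

D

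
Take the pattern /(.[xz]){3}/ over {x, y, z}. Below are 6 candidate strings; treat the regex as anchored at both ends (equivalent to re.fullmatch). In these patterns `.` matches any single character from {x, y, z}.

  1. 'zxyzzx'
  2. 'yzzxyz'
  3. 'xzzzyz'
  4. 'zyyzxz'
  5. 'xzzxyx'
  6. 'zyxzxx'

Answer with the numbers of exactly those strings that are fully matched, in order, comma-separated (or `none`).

1 → match
2 → match
3 → match
4 → no match
5 → match
6 → no match

1, 2, 3, 5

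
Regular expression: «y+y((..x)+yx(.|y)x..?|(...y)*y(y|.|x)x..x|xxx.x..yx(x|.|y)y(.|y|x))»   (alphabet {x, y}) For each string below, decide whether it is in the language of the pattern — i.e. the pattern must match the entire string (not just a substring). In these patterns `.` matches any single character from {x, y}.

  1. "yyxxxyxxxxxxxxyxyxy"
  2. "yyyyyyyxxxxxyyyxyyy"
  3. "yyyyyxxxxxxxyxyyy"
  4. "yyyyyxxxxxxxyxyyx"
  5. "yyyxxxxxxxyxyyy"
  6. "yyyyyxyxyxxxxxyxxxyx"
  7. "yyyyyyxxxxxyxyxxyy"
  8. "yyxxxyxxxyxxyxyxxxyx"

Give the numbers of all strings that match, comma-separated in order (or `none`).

1, 2, 3, 4, 5, 6, 7, 8

1 → match
2 → match
3 → match
4 → match
5 → match
6 → match
7 → match
8 → match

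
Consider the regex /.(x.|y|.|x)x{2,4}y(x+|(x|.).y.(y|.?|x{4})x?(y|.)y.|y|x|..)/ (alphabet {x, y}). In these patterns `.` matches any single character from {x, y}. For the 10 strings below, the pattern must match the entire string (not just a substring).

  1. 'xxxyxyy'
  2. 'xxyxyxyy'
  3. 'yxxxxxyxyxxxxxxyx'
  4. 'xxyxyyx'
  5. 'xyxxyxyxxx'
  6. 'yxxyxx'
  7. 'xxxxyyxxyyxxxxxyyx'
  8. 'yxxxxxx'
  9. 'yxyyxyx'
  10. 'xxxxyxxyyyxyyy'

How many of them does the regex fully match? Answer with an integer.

1 → no match
2 → no match
3 → no match
4 → no match
5 → no match
6 → no match
7 → no match
8 → no match
9 → no match
10 → match
Total matched: 1

1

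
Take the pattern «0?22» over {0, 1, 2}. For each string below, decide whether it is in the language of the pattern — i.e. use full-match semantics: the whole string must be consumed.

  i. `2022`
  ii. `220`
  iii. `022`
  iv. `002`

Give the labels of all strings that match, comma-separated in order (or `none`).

iii

i → no match
ii → no match — must end with `22`
iii → match
iv → no match — must end with `22`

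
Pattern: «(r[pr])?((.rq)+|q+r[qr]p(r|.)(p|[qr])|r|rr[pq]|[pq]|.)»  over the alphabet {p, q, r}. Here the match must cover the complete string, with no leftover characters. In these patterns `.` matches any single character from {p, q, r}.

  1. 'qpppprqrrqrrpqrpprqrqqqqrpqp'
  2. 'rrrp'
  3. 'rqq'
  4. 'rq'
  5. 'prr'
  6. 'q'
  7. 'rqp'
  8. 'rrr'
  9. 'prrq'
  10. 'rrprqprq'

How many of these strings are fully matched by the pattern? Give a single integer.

1 → no match
2 → no match
3 → no match
4 → no match
5 → no match
6 → match
7 → no match
8 → match
9 → no match
10 → match
Total matched: 3

3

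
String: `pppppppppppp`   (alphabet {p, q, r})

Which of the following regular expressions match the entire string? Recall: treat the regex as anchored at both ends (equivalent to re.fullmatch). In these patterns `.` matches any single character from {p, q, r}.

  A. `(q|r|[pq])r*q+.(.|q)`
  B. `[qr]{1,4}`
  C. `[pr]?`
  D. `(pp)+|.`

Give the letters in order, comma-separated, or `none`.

D

A → no match
B → no match
C → no match
D → match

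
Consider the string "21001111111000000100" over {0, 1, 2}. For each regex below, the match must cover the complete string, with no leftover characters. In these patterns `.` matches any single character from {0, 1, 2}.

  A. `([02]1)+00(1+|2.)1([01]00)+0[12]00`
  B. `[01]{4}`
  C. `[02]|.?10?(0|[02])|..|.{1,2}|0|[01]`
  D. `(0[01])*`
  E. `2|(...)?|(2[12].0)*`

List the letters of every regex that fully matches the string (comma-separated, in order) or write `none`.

A → match
B → no match
C → no match
D → no match
E → no match

A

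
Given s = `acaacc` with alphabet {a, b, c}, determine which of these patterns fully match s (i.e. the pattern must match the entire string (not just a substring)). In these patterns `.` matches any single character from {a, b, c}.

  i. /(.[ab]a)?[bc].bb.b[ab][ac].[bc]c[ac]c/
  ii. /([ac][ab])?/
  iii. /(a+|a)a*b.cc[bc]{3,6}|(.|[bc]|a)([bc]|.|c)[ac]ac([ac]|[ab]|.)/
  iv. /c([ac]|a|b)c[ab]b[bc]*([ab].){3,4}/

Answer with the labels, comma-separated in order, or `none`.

i → no match
ii → no match
iii → match
iv → no match — must start with `c`

iii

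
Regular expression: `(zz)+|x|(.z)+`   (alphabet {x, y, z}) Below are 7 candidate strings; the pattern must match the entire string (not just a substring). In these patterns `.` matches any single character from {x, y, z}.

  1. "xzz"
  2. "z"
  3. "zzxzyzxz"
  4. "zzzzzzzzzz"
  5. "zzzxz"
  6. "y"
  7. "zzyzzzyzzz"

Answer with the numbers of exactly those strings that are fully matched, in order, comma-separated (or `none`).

1 → no match
2 → no match
3 → match
4 → match
5 → no match
6 → no match
7 → match

3, 4, 7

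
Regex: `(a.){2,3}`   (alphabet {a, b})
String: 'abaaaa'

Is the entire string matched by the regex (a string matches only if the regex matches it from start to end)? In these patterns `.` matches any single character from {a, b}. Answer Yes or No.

Yes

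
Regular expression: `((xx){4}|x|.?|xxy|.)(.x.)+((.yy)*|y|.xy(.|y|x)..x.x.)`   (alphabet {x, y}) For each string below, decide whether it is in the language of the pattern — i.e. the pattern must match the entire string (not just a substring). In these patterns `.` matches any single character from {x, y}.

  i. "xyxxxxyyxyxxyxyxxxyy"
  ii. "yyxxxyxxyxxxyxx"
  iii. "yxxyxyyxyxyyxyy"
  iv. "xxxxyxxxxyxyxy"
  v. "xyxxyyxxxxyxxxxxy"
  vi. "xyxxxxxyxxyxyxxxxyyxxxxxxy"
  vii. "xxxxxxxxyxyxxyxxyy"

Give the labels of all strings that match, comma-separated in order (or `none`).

i → no match
ii → no match
iii → match
iv → no match
v → no match
vi → no match
vii → match

iii, vii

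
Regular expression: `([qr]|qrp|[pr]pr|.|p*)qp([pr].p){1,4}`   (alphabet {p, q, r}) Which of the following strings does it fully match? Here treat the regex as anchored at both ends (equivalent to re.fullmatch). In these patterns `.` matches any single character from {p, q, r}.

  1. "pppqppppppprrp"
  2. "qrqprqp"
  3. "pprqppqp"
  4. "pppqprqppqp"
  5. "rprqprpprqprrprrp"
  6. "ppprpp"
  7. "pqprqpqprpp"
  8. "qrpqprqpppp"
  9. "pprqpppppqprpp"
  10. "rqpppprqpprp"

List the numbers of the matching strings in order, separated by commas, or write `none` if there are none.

1, 3, 4, 5, 8, 9, 10

1 → match
2 → no match
3 → match
4 → match
5 → match
6 → no match
7 → no match
8 → match
9 → match
10 → match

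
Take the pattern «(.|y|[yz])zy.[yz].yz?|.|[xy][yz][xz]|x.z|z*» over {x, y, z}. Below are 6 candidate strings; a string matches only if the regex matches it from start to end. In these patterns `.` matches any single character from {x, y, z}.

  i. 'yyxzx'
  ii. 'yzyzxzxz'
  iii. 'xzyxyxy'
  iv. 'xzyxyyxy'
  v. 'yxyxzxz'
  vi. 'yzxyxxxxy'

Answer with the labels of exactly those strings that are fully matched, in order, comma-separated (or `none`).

iii

i → no match
ii → no match
iii → match
iv → no match
v → no match
vi → no match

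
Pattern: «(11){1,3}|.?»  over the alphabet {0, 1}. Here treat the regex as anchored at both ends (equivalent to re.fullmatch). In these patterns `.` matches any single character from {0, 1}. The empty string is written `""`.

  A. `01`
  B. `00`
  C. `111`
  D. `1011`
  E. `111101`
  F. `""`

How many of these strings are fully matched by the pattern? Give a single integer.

1

A → no match
B → no match
C → no match
D → no match
E → no match
F → match
Total matched: 1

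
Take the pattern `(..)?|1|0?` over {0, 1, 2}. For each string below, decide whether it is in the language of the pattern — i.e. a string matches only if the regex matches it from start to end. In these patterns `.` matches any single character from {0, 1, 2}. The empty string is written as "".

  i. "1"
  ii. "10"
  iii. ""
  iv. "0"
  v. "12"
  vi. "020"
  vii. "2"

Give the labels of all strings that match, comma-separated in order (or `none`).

i → match
ii → match
iii → match
iv → match
v → match
vi → no match
vii → no match

i, ii, iii, iv, v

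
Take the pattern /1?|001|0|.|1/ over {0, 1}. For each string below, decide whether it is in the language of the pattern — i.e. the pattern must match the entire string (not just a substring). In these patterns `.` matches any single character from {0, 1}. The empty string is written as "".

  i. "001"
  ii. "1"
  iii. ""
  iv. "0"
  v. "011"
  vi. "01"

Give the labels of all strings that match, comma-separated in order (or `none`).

i → match
ii → match
iii → match
iv → match
v → no match
vi → no match

i, ii, iii, iv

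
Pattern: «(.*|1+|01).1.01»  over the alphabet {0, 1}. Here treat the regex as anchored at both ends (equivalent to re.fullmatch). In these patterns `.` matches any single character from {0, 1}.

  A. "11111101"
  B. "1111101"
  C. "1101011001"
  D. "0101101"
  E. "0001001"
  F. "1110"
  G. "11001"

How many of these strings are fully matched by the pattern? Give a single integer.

A. "11111101" → match
B. "1111101" → match
C. "1101011001" → match
D. "0101101" → match
E. "0001001" → match
F. "1110" → no match — must end with "01"
G. "11001" → match
Total matched: 6

6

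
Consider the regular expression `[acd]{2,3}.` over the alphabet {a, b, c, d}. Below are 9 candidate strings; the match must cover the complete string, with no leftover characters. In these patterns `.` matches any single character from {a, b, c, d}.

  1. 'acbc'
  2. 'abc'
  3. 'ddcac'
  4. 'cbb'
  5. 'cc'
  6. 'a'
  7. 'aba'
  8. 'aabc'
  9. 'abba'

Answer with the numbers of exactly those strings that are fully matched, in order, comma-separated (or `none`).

none

1 → no match
2 → no match
3 → no match
4 → no match
5 → no match
6 → no match
7 → no match
8 → no match
9 → no match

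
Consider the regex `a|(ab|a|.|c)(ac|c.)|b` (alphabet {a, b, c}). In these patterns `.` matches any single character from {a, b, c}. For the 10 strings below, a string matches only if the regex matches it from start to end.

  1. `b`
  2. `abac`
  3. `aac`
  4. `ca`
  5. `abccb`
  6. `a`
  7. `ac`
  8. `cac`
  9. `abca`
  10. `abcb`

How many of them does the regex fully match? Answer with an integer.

1 → match
2 → match
3 → match
4 → no match
5 → no match
6 → match
7 → no match
8 → match
9 → match
10 → match
Total matched: 7

7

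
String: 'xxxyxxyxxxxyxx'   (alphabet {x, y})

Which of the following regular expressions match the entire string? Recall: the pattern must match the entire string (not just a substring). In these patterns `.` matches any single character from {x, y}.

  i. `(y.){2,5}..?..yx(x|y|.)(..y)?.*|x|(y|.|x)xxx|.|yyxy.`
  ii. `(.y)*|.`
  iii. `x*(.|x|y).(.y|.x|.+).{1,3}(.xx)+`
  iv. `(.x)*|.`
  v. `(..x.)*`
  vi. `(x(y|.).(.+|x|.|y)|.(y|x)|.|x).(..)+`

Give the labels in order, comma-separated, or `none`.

iii, vi

i → no match
ii → no match
iii → match
iv → no match
v → no match
vi → match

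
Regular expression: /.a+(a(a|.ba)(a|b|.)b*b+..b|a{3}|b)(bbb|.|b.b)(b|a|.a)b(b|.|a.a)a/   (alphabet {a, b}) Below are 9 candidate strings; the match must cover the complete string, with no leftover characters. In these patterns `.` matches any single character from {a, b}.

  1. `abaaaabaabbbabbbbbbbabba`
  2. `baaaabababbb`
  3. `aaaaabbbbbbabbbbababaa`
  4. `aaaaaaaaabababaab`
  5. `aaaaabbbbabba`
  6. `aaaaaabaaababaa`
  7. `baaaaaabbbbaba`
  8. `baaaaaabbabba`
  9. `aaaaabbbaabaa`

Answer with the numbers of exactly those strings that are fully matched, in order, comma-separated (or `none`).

1 → no match
2 → no match — must end with `a`
3 → match
4 → no match — must end with `a`
5 → match
6 → match
7 → no match
8 → match
9 → match

3, 5, 6, 8, 9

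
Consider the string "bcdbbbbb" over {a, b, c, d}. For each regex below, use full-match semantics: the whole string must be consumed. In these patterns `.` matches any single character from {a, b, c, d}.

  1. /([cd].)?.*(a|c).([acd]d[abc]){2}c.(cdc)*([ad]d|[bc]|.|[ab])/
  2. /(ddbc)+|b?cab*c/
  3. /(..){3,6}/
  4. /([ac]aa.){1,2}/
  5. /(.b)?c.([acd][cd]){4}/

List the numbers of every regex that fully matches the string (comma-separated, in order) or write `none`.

1 → no match
2 → no match
3 → match
4 → no match
5 → no match

3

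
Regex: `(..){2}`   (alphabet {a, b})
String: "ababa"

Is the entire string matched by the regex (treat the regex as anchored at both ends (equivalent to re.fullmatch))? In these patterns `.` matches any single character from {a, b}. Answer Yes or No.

No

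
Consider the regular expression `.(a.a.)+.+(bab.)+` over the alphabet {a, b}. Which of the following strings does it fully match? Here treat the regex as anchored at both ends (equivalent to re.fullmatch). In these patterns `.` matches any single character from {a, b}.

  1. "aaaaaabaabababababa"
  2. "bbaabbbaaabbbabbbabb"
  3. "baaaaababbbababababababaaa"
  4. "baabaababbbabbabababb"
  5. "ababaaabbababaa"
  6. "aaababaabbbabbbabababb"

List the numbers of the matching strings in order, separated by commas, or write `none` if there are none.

1 → match
2 → no match
3 → no match
4 → no match
5 → no match
6 → no match

1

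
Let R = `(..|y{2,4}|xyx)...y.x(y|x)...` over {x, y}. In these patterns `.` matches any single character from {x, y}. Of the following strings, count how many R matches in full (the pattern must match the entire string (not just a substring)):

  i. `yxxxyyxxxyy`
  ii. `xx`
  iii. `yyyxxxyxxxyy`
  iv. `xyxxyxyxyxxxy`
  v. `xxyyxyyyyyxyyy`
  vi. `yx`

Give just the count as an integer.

i → no match
ii → no match
iii → no match
iv → no match
v → no match
vi → no match
Total matched: 0

0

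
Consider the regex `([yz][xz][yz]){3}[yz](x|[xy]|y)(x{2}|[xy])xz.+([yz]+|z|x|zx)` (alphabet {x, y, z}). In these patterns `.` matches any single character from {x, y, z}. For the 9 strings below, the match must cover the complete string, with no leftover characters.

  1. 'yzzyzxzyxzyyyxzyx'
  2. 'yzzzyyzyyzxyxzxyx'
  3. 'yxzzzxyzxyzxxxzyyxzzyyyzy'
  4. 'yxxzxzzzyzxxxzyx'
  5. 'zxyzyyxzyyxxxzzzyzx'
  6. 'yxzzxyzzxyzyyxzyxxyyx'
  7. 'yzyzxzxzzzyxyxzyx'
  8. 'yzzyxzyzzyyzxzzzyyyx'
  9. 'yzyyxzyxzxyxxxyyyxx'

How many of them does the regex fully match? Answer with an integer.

0

1 → no match
2 → no match
3 → no match
4 → no match
5 → no match
6 → no match
7 → no match
8 → no match
9 → no match
Total matched: 0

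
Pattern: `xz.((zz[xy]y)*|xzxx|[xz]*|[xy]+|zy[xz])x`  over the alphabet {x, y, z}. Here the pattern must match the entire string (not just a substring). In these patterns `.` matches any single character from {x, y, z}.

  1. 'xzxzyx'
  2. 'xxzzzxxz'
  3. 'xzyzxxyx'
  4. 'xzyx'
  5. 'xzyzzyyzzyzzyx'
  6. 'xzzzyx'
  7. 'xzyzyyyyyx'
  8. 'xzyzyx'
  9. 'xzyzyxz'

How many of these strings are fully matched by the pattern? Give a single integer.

1. 'xzxzyx' → no match
2. 'xxzzzxxz' → no match — must start with 'xz'
3. 'xzyzxxyx' → no match
4. 'xzyx' → match
5 → no match
6. 'xzzzyx' → no match
7. 'xzyzyyyyyx' → no match
8. 'xzyzyx' → no match
9. 'xzyzyxz' → no match — must end with 'x'
Total matched: 1

1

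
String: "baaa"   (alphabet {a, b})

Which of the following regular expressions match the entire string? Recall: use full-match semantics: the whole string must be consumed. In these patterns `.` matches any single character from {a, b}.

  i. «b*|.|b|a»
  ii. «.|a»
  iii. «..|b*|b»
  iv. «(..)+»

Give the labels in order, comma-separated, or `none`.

iv

i → no match
ii → no match
iii → no match
iv → match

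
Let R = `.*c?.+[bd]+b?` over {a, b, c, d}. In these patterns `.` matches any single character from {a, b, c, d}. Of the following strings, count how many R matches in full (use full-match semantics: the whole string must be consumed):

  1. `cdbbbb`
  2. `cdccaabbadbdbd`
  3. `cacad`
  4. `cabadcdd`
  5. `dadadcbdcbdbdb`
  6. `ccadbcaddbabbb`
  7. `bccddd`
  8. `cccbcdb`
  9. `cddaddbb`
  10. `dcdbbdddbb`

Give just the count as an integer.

1 → match
2 → match
3 → match
4 → match
5 → match
6 → match
7 → match
8 → match
9 → match
10 → match
Total matched: 10

10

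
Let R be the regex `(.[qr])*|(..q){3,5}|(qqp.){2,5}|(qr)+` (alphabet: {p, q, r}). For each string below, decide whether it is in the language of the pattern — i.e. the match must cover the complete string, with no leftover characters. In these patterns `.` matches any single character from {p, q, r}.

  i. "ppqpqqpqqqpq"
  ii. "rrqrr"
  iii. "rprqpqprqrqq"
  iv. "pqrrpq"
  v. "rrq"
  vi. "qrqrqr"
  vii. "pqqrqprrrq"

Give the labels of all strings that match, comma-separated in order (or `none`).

i, iv, vi

i → match
ii → no match
iii → no match
iv → match
v → no match
vi → match
vii → no match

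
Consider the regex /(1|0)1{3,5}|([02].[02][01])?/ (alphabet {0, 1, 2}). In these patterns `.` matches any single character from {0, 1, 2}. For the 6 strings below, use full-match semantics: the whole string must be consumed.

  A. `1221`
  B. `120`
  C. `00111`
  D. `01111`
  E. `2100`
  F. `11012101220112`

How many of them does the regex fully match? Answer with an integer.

A → no match
B → no match
C → no match
D → match
E → match
F → no match
Total matched: 2

2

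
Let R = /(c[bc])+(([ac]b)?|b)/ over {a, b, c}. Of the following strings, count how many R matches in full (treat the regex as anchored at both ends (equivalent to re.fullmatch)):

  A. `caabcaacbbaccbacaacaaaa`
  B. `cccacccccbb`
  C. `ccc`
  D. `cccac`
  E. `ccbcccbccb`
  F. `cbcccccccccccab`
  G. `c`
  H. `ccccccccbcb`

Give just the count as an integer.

A → no match
B. `cccacccccbb` → no match
C. `ccc` → no match
D. `cccac` → no match
E. `ccbcccbccb` → no match
F → no match
G. `c` → no match
H. `ccccccccbcb` → no match
Total matched: 0

0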